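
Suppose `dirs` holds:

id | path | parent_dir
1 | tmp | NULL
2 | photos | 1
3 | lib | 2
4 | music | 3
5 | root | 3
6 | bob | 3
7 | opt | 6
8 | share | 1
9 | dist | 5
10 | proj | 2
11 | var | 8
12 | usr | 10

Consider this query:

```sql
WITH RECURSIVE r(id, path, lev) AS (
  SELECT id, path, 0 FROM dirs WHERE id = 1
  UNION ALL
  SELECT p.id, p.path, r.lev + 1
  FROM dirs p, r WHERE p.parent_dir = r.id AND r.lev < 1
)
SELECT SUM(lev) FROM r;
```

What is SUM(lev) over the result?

2

Base: id=1 (tmp) at lev 0.
Iteration 1: rows with parent_dir in {1} -> photos (id 2, lev 1), share (id 8, lev 1).
Iteration 2: lev < 1 fails for all current rows; recursion stops.
SUM(lev) = 0 + 1 + 1 = 2.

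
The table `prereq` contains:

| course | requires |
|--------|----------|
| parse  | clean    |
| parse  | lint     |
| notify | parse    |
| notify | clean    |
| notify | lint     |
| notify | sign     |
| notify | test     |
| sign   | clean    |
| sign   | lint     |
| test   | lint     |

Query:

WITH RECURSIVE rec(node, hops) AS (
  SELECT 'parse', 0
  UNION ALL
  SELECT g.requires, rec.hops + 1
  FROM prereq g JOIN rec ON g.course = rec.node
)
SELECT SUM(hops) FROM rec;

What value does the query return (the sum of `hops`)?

2

Base: (parse, hops=0).
Iteration 1: edges from {parse} -> (clean, hops=1), (lint, hops=1).
Iteration 2: no outgoing edges from {clean,lint}; recursion stops.
SUM(hops) = 0 + 1 + 1 = 2.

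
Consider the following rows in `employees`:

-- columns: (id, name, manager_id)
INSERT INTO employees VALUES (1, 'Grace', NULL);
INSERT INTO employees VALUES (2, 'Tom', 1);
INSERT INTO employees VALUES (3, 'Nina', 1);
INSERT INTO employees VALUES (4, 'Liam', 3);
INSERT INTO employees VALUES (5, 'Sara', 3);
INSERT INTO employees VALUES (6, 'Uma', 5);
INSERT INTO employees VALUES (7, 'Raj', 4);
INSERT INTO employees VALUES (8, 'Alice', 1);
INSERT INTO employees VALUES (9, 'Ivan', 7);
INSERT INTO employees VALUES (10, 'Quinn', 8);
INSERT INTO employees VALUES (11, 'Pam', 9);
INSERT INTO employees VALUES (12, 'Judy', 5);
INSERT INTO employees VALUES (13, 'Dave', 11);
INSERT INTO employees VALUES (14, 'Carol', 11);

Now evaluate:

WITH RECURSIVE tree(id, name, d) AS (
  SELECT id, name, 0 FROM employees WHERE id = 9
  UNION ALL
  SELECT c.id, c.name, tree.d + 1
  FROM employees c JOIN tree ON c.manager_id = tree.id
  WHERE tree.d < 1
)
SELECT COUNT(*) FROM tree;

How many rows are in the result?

Base: id=9 (Ivan) at d 0.
Iteration 1: rows with manager_id in {9} -> Pam (id 11, d 1).
Iteration 2: d < 1 fails for all current rows; recursion stops.
Total rows emitted: 2.

2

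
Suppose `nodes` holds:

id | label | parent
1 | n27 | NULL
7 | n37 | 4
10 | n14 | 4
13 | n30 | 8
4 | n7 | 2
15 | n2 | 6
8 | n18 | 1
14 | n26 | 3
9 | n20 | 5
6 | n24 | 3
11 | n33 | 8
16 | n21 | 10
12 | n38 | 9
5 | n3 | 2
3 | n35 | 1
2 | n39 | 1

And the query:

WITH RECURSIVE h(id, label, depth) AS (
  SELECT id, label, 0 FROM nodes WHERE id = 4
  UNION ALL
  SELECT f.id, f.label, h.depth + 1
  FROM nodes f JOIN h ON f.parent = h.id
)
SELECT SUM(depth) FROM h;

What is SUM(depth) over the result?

4

Base: id=4 (n7) at depth 0.
Iteration 1: rows with parent in {4} -> n37 (id 7, depth 1), n14 (id 10, depth 1).
Iteration 2: rows with parent in {7,10} -> n21 (id 16, depth 2).
Iteration 3: no rows with parent in {16}; recursion stops.
SUM(depth) = 0 + 1 + 1 + 2 = 4.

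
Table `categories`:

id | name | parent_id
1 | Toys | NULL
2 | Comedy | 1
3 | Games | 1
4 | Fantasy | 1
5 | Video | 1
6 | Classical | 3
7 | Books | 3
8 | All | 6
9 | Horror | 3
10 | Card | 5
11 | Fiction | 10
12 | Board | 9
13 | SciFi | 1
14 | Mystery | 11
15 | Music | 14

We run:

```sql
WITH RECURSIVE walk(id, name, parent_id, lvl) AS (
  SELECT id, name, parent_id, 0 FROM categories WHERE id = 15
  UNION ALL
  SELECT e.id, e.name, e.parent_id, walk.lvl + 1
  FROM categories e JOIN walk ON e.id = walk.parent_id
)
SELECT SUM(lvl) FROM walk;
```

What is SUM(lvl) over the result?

15

Base: id=15 (Music), parent_id=14, lvl 0.
Iteration 1: join on id=14 -> Mystery (id 14, parent_id=11, lvl 1).
Iteration 2: join on id=11 -> Fiction (id 11, parent_id=10, lvl 2).
Iteration 3: join on id=10 -> Card (id 10, parent_id=5, lvl 3).
Iteration 4: join on id=5 -> Video (id 5, parent_id=1, lvl 4).
Iteration 5: join on id=1 -> Toys (id 1, parent_id=NULL, lvl 5).
Iteration 6: parent_id is NULL; no match; recursion stops.
SUM(lvl) = 0 + 1 + 2 + 3 + 4 + 5 = 15.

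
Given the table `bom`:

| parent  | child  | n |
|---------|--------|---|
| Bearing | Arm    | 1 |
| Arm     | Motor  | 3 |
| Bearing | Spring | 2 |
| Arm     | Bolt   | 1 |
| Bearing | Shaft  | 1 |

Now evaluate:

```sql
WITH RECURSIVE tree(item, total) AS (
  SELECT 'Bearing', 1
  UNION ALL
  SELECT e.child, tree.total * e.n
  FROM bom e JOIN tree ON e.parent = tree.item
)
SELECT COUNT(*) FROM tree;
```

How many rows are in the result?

6

Base: (Bearing, total=1).
Iteration 1: components of {Bearing} -> Arm = 1*1 = 1, Shaft = 1*1 = 1, Spring = 1*2 = 2.
Iteration 2: components of {Arm,Shaft,Spring} -> Bolt = 1*1 = 1, Motor = 1*3 = 3.
Iteration 3: no further components; recursion stops.
Total rows emitted: 6.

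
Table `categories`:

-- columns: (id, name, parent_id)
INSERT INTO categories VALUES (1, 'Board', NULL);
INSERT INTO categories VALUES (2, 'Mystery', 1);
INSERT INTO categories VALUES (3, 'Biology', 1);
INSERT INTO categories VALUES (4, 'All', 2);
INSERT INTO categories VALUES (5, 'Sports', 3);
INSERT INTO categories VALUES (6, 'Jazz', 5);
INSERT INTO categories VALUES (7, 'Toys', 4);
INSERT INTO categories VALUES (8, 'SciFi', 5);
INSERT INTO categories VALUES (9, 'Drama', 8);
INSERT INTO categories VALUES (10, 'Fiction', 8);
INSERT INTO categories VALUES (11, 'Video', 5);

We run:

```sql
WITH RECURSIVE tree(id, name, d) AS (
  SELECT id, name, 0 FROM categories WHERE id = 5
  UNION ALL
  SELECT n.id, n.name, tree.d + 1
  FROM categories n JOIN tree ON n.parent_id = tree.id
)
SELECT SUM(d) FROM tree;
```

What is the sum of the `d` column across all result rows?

Base: id=5 (Sports) at d 0.
Iteration 1: rows with parent_id in {5} -> Jazz (id 6, d 1), SciFi (id 8, d 1), Video (id 11, d 1).
Iteration 2: rows with parent_id in {6,8,11} -> Drama (id 9, d 2), Fiction (id 10, d 2).
Iteration 3: no rows with parent_id in {9,10}; recursion stops.
SUM(d) = 0 + 1 + 1 + 1 + 2 + 2 = 7.

7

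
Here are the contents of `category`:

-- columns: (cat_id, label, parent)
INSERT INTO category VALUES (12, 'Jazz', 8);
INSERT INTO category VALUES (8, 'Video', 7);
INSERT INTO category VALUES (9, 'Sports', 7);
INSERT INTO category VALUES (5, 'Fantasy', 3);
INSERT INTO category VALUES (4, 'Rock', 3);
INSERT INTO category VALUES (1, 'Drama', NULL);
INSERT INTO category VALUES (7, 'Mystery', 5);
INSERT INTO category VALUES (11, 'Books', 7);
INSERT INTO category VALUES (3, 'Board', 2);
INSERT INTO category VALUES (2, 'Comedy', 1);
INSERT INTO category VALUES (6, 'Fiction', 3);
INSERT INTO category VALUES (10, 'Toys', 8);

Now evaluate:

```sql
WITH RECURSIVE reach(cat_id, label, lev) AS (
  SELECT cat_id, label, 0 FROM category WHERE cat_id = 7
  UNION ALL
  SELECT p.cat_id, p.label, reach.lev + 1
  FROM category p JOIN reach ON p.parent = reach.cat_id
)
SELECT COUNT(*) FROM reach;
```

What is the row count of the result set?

6

Base: cat_id=7 (Mystery) at lev 0.
Iteration 1: rows with parent in {7} -> Video (id 8, lev 1), Sports (id 9, lev 1), Books (id 11, lev 1).
Iteration 2: rows with parent in {8,9,11} -> Toys (id 10, lev 2), Jazz (id 12, lev 2).
Iteration 3: no rows with parent in {10,12}; recursion stops.
Total rows emitted: 6.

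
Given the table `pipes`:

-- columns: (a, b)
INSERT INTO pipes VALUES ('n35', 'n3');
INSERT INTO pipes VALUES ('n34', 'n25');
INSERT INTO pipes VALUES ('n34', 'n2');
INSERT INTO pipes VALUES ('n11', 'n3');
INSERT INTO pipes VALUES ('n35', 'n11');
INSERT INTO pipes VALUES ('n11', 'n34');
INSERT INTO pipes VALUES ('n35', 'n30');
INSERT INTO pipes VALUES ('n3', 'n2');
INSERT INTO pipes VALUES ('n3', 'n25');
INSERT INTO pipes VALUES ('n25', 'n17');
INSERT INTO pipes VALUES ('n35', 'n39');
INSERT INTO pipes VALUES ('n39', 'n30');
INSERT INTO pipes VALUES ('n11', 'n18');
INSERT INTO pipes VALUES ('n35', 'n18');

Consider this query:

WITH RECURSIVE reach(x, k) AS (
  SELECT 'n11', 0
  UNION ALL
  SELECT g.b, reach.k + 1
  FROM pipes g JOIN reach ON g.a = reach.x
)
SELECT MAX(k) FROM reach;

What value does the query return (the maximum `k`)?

Base: (n11, k=0).
Iteration 1: edges from {n11} -> (n18, k=1), (n3, k=1), (n34, k=1).
Iteration 2: edges from {n18,n3,n34} -> (n2, k=2) x2, (n25, k=2) x2. [UNION ALL keeps all 4 new rows, including repeats]
Iteration 3: edges from {n2,n25} -> (n17, k=3) x2. [UNION ALL keeps all 2 new rows, including repeats]
Iteration 4: no outgoing edges from {n17}; recursion stops.
k values: 0, 1, 1, 1, 2, 2, 2, 2, 3, 3; the maximum is 3.

3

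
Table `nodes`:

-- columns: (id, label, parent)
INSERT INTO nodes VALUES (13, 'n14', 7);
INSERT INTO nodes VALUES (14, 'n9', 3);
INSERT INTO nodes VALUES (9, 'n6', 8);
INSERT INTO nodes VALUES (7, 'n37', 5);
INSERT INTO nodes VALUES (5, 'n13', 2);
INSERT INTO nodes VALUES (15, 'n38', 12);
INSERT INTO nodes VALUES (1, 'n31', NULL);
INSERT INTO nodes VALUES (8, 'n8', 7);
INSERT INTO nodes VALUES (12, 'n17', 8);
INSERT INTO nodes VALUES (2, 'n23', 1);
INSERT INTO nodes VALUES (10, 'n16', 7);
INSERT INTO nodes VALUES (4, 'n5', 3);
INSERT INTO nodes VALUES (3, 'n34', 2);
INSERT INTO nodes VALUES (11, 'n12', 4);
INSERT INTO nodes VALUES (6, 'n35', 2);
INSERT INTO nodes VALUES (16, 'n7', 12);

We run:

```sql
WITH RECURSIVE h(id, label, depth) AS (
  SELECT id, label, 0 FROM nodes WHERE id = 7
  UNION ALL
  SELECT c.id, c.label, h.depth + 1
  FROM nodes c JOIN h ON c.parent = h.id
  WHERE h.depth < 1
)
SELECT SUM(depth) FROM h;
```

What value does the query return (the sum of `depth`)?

Base: id=7 (n37) at depth 0.
Iteration 1: rows with parent in {7} -> n8 (id 8, depth 1), n16 (id 10, depth 1), n14 (id 13, depth 1).
Iteration 2: depth < 1 fails for all current rows; recursion stops.
SUM(depth) = 0 + 1 + 1 + 1 = 3.

3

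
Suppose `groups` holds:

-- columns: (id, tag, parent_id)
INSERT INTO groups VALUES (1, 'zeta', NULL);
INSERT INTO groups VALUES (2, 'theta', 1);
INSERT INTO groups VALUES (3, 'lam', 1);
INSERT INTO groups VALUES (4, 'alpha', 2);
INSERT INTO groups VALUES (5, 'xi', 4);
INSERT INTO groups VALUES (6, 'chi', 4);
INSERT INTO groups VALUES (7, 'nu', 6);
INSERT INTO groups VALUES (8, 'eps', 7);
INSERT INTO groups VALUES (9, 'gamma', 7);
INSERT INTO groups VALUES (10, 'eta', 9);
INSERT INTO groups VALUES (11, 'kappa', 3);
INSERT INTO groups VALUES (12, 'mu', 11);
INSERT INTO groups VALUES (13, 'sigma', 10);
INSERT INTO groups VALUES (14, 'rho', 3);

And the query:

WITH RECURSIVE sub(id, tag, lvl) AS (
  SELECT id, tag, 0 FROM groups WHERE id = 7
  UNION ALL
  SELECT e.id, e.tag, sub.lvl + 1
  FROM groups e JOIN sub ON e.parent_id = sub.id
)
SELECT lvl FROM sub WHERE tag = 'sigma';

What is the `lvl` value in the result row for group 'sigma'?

3

Base: id=7 (nu) at lvl 0.
Iteration 1: rows with parent_id in {7} -> eps (id 8, lvl 1), gamma (id 9, lvl 1).
Iteration 2: rows with parent_id in {8,9} -> eta (id 10, lvl 2).
Iteration 3: rows with parent_id in {10} -> sigma (id 13, lvl 3).
Iteration 4: no rows with parent_id in {13}; recursion stops.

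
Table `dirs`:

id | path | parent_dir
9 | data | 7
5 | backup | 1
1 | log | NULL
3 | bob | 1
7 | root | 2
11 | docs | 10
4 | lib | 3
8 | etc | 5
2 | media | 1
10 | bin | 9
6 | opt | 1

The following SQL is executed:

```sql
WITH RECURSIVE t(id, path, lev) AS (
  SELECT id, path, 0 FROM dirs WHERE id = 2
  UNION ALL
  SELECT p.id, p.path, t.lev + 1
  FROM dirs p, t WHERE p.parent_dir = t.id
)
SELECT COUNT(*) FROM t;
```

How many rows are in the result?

Base: id=2 (media) at lev 0.
Iteration 1: rows with parent_dir in {2} -> root (id 7, lev 1).
Iteration 2: rows with parent_dir in {7} -> data (id 9, lev 2).
Iteration 3: rows with parent_dir in {9} -> bin (id 10, lev 3).
Iteration 4: rows with parent_dir in {10} -> docs (id 11, lev 4).
Iteration 5: no rows with parent_dir in {11}; recursion stops.
Total rows emitted: 5.

5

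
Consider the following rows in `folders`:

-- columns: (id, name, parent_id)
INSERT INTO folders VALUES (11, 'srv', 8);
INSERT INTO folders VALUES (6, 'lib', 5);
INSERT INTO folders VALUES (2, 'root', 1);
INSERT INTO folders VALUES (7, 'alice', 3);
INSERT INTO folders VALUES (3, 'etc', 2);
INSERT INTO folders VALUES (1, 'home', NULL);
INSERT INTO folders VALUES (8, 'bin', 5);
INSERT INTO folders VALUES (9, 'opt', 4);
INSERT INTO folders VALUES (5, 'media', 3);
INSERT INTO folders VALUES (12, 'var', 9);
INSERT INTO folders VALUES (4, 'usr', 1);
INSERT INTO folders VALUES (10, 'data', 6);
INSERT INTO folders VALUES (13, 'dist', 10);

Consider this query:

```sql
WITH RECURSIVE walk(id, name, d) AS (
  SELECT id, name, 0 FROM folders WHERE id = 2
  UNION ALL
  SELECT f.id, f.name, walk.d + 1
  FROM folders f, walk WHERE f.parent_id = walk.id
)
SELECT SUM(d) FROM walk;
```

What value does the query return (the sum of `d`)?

24

Base: id=2 (root) at d 0.
Iteration 1: rows with parent_id in {2} -> etc (id 3, d 1).
Iteration 2: rows with parent_id in {3} -> media (id 5, d 2), alice (id 7, d 2).
Iteration 3: rows with parent_id in {5,7} -> lib (id 6, d 3), bin (id 8, d 3).
Iteration 4: rows with parent_id in {6,8} -> data (id 10, d 4), srv (id 11, d 4).
Iteration 5: rows with parent_id in {10,11} -> dist (id 13, d 5).
Iteration 6: no rows with parent_id in {13}; recursion stops.
SUM(d) = 0 + 1 + 2 + 2 + 3 + 3 + 4 + 4 + 5 = 24.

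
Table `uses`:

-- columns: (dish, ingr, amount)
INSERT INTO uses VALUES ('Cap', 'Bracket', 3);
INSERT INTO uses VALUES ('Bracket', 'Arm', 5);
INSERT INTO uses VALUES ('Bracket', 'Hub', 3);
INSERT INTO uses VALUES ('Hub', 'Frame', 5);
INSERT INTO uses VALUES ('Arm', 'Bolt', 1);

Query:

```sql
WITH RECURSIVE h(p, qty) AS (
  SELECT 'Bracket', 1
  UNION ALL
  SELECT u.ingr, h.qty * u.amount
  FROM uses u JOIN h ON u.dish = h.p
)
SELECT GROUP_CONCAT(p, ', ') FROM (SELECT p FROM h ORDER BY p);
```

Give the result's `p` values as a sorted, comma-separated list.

Base: (Bracket, qty=1).
Iteration 1: components of {Bracket} -> Arm = 1*5 = 5, Hub = 1*3 = 3.
Iteration 2: components of {Arm,Hub} -> Bolt = 5*1 = 5, Frame = 3*5 = 15.
Iteration 3: no further components; recursion stops.

Arm, Bolt, Bracket, Frame, Hub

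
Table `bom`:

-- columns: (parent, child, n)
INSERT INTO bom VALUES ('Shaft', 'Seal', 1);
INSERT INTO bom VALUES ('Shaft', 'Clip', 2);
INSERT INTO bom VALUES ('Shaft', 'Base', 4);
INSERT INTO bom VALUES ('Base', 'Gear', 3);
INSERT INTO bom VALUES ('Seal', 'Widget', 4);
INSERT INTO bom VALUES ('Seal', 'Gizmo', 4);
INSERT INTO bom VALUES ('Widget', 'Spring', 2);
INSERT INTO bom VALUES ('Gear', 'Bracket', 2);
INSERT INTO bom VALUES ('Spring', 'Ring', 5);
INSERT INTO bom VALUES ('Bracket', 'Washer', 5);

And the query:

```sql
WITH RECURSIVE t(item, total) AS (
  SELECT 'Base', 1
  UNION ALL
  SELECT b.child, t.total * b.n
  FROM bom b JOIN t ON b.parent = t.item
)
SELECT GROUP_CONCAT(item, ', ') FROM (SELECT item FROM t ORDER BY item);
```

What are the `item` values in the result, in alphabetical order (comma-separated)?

Base, Bracket, Gear, Washer

Base: (Base, total=1).
Iteration 1: components of {Base} -> Gear = 1*3 = 3.
Iteration 2: components of {Gear} -> Bracket = 3*2 = 6.
Iteration 3: components of {Bracket} -> Washer = 6*5 = 30.
Iteration 4: no further components; recursion stops.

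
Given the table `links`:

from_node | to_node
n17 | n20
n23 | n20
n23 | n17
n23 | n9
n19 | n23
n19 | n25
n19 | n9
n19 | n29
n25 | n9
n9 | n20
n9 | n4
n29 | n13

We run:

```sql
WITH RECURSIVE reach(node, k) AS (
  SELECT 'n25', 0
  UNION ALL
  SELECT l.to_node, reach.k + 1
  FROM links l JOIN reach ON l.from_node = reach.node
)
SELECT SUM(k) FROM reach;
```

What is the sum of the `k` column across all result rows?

Base: (n25, k=0).
Iteration 1: edges from {n25} -> (n9, k=1).
Iteration 2: edges from {n9} -> (n20, k=2), (n4, k=2).
Iteration 3: no outgoing edges from {n20,n4}; recursion stops.
SUM(k) = 0 + 1 + 2 + 2 = 5.

5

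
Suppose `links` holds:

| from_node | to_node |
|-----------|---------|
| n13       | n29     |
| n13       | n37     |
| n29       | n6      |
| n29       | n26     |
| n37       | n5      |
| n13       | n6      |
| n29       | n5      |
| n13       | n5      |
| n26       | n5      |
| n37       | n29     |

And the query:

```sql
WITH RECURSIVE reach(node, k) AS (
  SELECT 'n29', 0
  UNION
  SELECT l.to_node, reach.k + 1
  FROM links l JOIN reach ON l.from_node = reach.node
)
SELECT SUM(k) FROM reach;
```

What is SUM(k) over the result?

Base: (n29, k=0).
Iteration 1: edges from {n29} -> (n26, k=1), (n5, k=1), (n6, k=1).
Iteration 2: edges from {n26,n5,n6} -> (n5, k=2).
Iteration 3: no outgoing edges from {n5}; recursion stops.
SUM(k) = 0 + 1 + 1 + 1 + 2 = 5.

5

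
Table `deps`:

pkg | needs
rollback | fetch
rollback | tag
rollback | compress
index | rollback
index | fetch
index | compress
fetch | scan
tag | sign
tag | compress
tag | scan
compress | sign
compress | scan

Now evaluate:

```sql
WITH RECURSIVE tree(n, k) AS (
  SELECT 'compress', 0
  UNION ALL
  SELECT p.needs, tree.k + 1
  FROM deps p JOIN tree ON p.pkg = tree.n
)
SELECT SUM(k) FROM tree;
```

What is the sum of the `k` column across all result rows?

Base: (compress, k=0).
Iteration 1: edges from {compress} -> (scan, k=1), (sign, k=1).
Iteration 2: no outgoing edges from {scan,sign}; recursion stops.
SUM(k) = 0 + 1 + 1 = 2.

2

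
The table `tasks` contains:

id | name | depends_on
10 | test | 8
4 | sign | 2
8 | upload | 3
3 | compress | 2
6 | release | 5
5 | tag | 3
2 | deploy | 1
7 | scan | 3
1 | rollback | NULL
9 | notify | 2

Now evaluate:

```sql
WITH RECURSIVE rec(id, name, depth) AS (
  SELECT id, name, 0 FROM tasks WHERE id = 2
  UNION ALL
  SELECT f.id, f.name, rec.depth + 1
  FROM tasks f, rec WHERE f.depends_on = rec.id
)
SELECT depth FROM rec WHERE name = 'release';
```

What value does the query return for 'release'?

Base: id=2 (deploy) at depth 0.
Iteration 1: rows with depends_on in {2} -> compress (id 3, depth 1), sign (id 4, depth 1), notify (id 9, depth 1).
Iteration 2: rows with depends_on in {3,4,9} -> tag (id 5, depth 2), scan (id 7, depth 2), upload (id 8, depth 2).
Iteration 3: rows with depends_on in {5,7,8} -> release (id 6, depth 3), test (id 10, depth 3).
Iteration 4: no rows with depends_on in {6,10}; recursion stops.

3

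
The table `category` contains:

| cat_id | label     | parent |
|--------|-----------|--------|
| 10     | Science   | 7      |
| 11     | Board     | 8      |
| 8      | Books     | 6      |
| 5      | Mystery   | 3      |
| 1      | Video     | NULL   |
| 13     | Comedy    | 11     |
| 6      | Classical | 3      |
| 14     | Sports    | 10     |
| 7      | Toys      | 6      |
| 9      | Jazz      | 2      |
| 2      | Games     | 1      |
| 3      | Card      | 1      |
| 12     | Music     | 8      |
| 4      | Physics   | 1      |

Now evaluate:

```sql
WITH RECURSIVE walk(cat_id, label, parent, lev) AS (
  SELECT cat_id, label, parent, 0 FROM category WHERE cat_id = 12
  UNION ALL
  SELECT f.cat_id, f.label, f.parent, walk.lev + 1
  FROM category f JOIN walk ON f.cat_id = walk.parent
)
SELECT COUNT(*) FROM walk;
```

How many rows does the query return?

Base: cat_id=12 (Music), parent=8, lev 0.
Iteration 1: join on cat_id=8 -> Books (id 8, parent=6, lev 1).
Iteration 2: join on cat_id=6 -> Classical (id 6, parent=3, lev 2).
Iteration 3: join on cat_id=3 -> Card (id 3, parent=1, lev 3).
Iteration 4: join on cat_id=1 -> Video (id 1, parent=NULL, lev 4).
Iteration 5: parent is NULL; no match; recursion stops.
Total rows emitted: 5.

5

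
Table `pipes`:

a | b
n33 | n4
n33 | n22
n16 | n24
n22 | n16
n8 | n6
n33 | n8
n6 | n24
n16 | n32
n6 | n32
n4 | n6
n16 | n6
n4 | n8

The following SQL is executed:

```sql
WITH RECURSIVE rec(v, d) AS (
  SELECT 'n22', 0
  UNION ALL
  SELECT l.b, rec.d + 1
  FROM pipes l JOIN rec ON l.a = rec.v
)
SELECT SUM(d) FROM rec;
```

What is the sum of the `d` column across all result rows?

13

Base: (n22, d=0).
Iteration 1: edges from {n22} -> (n16, d=1).
Iteration 2: edges from {n16} -> (n24, d=2), (n32, d=2), (n6, d=2).
Iteration 3: edges from {n24,n32,n6} -> (n24, d=3), (n32, d=3).
Iteration 4: no outgoing edges from {n24,n32}; recursion stops.
SUM(d) = 0 + 1 + 2 + 2 + 2 + 3 + 3 = 13.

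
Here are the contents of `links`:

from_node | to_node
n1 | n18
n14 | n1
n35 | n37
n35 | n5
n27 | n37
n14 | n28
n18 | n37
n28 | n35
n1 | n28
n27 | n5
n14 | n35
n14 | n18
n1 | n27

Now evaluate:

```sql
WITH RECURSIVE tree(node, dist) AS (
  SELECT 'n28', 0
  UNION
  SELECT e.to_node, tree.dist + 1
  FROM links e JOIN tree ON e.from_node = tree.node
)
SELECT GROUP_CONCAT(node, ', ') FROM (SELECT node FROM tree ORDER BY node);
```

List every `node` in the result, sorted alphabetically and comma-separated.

Base: (n28, dist=0).
Iteration 1: edges from {n28} -> (n35, dist=1).
Iteration 2: edges from {n35} -> (n37, dist=2), (n5, dist=2).
Iteration 3: no outgoing edges from {n37,n5}; recursion stops.

n28, n35, n37, n5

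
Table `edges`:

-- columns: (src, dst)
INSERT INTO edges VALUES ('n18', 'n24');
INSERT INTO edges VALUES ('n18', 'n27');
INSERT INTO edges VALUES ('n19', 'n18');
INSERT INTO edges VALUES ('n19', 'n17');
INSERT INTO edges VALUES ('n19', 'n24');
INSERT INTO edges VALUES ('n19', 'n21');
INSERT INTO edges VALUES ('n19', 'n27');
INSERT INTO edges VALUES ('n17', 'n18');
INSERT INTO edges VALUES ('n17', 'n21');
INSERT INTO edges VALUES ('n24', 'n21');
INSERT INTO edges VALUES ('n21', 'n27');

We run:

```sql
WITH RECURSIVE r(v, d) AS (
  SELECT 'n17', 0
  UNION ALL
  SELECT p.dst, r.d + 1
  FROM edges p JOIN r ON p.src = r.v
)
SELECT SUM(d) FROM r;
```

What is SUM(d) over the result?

Base: (n17, d=0).
Iteration 1: edges from {n17} -> (n18, d=1), (n21, d=1).
Iteration 2: edges from {n18,n21} -> (n24, d=2), (n27, d=2) x2. [UNION ALL keeps all 3 new rows, including repeats]
Iteration 3: edges from {n24,n27} -> (n21, d=3).
Iteration 4: edges from {n21} -> (n27, d=4).
Iteration 5: no outgoing edges from {n27}; recursion stops.
SUM(d) = 0 + 1 + 1 + 2 + 2 + 2 + 3 + 4 = 15.

15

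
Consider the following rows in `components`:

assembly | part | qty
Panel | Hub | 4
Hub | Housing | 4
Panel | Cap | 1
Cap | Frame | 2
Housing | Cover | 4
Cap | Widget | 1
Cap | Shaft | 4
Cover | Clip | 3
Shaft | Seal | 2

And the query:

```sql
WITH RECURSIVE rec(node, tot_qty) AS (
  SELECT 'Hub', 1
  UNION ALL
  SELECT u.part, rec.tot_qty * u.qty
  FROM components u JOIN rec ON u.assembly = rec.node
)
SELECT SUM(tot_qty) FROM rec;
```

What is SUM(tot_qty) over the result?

69

Base: (Hub, tot_qty=1).
Iteration 1: components of {Hub} -> Housing = 1*4 = 4.
Iteration 2: components of {Housing} -> Cover = 4*4 = 16.
Iteration 3: components of {Cover} -> Clip = 16*3 = 48.
Iteration 4: no further components; recursion stops.
SUM(tot_qty) = 1 + 4 + 16 + 48 = 69.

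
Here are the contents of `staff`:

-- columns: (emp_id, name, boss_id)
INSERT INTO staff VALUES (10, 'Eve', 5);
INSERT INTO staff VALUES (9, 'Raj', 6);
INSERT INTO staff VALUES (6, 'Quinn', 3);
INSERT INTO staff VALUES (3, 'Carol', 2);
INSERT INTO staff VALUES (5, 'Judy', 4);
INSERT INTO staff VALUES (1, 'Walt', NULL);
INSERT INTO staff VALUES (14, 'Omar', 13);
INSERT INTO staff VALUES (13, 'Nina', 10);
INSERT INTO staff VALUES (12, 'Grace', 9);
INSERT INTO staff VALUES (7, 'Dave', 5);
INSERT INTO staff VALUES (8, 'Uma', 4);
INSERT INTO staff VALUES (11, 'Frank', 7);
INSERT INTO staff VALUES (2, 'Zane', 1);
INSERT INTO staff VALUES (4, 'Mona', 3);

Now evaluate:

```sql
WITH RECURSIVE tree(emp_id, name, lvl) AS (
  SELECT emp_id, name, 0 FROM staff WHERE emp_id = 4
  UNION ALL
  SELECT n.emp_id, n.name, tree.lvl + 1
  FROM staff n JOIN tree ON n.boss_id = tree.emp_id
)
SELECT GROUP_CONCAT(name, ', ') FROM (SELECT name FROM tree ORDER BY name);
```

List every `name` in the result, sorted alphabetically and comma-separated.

Dave, Eve, Frank, Judy, Mona, Nina, Omar, Uma

Base: emp_id=4 (Mona) at lvl 0.
Iteration 1: rows with boss_id in {4} -> Judy (id 5, lvl 1), Uma (id 8, lvl 1).
Iteration 2: rows with boss_id in {5,8} -> Dave (id 7, lvl 2), Eve (id 10, lvl 2).
Iteration 3: rows with boss_id in {7,10} -> Frank (id 11, lvl 3), Nina (id 13, lvl 3).
Iteration 4: rows with boss_id in {11,13} -> Omar (id 14, lvl 4).
Iteration 5: no rows with boss_id in {14}; recursion stops.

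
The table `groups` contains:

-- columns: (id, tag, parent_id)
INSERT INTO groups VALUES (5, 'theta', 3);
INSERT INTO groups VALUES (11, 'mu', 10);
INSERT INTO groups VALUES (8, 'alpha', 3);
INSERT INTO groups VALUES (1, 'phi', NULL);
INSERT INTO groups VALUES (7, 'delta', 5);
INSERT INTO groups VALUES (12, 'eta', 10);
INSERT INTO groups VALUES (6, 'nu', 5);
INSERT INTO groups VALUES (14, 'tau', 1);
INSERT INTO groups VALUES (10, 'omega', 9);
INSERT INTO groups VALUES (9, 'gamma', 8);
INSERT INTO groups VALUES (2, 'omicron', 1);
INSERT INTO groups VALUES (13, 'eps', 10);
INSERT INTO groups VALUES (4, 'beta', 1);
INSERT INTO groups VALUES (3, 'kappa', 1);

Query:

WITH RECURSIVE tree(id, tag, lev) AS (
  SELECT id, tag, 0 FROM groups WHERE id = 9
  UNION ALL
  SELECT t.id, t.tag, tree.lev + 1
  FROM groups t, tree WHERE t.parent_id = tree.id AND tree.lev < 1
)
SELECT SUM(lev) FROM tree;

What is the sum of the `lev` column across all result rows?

1

Base: id=9 (gamma) at lev 0.
Iteration 1: rows with parent_id in {9} -> omega (id 10, lev 1).
Iteration 2: lev < 1 fails for all current rows; recursion stops.
SUM(lev) = 0 + 1 = 1.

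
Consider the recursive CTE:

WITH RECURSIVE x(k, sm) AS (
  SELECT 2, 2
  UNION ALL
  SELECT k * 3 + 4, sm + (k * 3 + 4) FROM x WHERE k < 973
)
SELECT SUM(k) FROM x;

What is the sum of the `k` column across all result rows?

Base: k=2, sm=2.
Iteration 1: 2 < 973 holds -> k = 2 * 3 + 4 = 10, sm = 2 + 10 = 12.
Iteration 2: 10 < 973 holds -> k = 10 * 3 + 4 = 34, sm = 12 + 34 = 46.
Iteration 3: 34 < 973 holds -> k = 34 * 3 + 4 = 106, sm = 46 + 106 = 152.
Iteration 4: 106 < 973 holds -> k = 106 * 3 + 4 = 322, sm = 152 + 322 = 474.
Iteration 5: 322 < 973 holds -> k = 322 * 3 + 4 = 970, sm = 474 + 970 = 1444.
Iteration 6: 970 < 973 holds -> k = 970 * 3 + 4 = 2914, sm = 1444 + 2914 = 4358.
Iteration 7: 2914 < 973 fails; recursion stops.
SUM(k) = 2 + 10 + 34 + 106 + 322 + 970 + 2914 = 4358.

4358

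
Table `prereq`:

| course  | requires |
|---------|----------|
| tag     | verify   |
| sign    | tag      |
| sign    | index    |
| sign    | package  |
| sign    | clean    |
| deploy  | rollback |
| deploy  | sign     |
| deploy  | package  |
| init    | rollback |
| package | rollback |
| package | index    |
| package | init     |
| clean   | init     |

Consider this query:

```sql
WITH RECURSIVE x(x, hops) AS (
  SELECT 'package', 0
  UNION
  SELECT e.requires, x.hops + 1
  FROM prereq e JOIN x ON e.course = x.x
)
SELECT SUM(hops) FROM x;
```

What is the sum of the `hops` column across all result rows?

5

Base: (package, hops=0).
Iteration 1: edges from {package} -> (index, hops=1), (init, hops=1), (rollback, hops=1).
Iteration 2: edges from {index,init,rollback} -> (rollback, hops=2).
Iteration 3: no outgoing edges from {rollback}; recursion stops.
SUM(hops) = 0 + 1 + 1 + 1 + 2 = 5.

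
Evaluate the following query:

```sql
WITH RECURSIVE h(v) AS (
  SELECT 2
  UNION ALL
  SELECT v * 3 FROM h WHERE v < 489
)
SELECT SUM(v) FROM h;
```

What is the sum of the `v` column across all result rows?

Base: v=2.
Iteration 1: 2 < 489 holds -> v = 2 * 3 = 6.
Iteration 2: 6 < 489 holds -> v = 6 * 3 = 18.
Iteration 3: 18 < 489 holds -> v = 18 * 3 = 54.
Iteration 4: 54 < 489 holds -> v = 54 * 3 = 162.
Iteration 5: 162 < 489 holds -> v = 162 * 3 = 486.
Iteration 6: 486 < 489 holds -> v = 486 * 3 = 1458.
Iteration 7: 1458 < 489 fails; recursion stops.
SUM(v) = 2 + 6 + 18 + 54 + 162 + 486 + 1458 = 2186.

2186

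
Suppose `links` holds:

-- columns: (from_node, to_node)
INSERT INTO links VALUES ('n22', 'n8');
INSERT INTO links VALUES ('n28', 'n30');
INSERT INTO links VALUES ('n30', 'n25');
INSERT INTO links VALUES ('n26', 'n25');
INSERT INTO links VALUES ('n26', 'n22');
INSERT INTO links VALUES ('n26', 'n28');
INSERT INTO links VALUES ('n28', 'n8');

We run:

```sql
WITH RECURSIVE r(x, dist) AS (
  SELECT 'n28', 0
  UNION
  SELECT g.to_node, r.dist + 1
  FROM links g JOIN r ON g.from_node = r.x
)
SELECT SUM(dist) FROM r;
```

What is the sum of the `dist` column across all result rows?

4

Base: (n28, dist=0).
Iteration 1: edges from {n28} -> (n30, dist=1), (n8, dist=1).
Iteration 2: edges from {n30,n8} -> (n25, dist=2).
Iteration 3: no outgoing edges from {n25}; recursion stops.
SUM(dist) = 0 + 1 + 1 + 2 = 4.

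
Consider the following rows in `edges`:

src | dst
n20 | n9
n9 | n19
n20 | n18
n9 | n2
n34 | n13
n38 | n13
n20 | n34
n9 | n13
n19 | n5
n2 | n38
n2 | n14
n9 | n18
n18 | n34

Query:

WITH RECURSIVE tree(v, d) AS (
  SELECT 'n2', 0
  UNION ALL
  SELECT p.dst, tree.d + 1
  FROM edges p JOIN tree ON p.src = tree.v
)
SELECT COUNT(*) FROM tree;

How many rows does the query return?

Base: (n2, d=0).
Iteration 1: edges from {n2} -> (n14, d=1), (n38, d=1).
Iteration 2: edges from {n14,n38} -> (n13, d=2).
Iteration 3: no outgoing edges from {n13}; recursion stops.
Total rows emitted: 4.

4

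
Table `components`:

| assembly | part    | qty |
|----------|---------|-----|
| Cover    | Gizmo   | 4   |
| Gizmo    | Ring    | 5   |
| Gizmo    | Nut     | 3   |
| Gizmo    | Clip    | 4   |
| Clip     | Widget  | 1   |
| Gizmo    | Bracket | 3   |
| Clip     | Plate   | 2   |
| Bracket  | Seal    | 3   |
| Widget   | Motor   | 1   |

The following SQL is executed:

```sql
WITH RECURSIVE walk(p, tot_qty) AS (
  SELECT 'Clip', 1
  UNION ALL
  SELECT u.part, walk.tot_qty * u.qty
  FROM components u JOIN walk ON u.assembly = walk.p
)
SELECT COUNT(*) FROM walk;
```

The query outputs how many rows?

Base: (Clip, tot_qty=1).
Iteration 1: components of {Clip} -> Plate = 1*2 = 2, Widget = 1*1 = 1.
Iteration 2: components of {Plate,Widget} -> Motor = 1*1 = 1.
Iteration 3: no further components; recursion stops.
Total rows emitted: 4.

4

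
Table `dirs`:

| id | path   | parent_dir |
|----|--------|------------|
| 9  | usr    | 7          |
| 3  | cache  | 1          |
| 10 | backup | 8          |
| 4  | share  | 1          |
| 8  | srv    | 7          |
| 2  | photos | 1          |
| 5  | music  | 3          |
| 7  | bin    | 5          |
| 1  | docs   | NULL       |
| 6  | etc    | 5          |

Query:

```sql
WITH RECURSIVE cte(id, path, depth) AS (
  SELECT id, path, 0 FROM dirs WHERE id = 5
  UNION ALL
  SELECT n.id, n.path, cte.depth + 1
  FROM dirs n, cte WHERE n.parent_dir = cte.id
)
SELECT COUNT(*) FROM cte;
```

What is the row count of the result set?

Base: id=5 (music) at depth 0.
Iteration 1: rows with parent_dir in {5} -> etc (id 6, depth 1), bin (id 7, depth 1).
Iteration 2: rows with parent_dir in {6,7} -> srv (id 8, depth 2), usr (id 9, depth 2).
Iteration 3: rows with parent_dir in {8,9} -> backup (id 10, depth 3).
Iteration 4: no rows with parent_dir in {10}; recursion stops.
Total rows emitted: 6.

6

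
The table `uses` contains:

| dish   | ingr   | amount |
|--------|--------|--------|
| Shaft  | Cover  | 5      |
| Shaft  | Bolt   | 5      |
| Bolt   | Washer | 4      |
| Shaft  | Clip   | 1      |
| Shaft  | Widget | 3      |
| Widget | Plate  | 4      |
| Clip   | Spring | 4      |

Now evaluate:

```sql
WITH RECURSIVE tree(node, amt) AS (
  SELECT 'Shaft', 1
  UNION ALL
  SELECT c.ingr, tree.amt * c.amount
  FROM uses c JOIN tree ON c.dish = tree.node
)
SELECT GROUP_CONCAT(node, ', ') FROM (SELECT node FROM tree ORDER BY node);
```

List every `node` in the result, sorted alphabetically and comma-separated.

Base: (Shaft, amt=1).
Iteration 1: components of {Shaft} -> Bolt = 1*5 = 5, Clip = 1*1 = 1, Cover = 1*5 = 5, Widget = 1*3 = 3.
Iteration 2: components of {Bolt,Clip,Cover,Widget} -> Plate = 3*4 = 12, Spring = 1*4 = 4, Washer = 5*4 = 20.
Iteration 3: no further components; recursion stops.

Bolt, Clip, Cover, Plate, Shaft, Spring, Washer, Widget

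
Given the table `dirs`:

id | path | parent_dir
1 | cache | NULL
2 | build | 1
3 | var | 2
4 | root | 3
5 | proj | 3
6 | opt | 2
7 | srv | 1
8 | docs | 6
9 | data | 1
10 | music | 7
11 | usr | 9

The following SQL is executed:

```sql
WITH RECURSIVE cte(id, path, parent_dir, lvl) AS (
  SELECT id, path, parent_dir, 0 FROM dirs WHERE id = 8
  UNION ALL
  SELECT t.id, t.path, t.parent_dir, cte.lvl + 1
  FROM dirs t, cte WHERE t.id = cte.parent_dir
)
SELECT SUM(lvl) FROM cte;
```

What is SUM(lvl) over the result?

Base: id=8 (docs), parent_dir=6, lvl 0.
Iteration 1: join on id=6 -> opt (id 6, parent_dir=2, lvl 1).
Iteration 2: join on id=2 -> build (id 2, parent_dir=1, lvl 2).
Iteration 3: join on id=1 -> cache (id 1, parent_dir=NULL, lvl 3).
Iteration 4: parent_dir is NULL; no match; recursion stops.
SUM(lvl) = 0 + 1 + 2 + 3 = 6.

6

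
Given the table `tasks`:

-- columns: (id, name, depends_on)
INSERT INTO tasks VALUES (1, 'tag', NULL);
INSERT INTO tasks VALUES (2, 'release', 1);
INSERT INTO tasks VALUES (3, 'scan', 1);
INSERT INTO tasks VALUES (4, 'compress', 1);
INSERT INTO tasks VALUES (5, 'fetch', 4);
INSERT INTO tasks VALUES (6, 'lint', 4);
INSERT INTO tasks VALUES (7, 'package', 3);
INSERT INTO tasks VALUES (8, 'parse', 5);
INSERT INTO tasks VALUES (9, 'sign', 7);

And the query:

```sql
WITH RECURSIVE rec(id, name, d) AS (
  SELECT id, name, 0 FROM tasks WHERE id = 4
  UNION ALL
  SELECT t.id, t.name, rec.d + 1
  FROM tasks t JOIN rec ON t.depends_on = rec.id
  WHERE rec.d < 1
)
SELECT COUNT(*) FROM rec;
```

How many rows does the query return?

Base: id=4 (compress) at d 0.
Iteration 1: rows with depends_on in {4} -> fetch (id 5, d 1), lint (id 6, d 1).
Iteration 2: d < 1 fails for all current rows; recursion stops.
Total rows emitted: 3.

3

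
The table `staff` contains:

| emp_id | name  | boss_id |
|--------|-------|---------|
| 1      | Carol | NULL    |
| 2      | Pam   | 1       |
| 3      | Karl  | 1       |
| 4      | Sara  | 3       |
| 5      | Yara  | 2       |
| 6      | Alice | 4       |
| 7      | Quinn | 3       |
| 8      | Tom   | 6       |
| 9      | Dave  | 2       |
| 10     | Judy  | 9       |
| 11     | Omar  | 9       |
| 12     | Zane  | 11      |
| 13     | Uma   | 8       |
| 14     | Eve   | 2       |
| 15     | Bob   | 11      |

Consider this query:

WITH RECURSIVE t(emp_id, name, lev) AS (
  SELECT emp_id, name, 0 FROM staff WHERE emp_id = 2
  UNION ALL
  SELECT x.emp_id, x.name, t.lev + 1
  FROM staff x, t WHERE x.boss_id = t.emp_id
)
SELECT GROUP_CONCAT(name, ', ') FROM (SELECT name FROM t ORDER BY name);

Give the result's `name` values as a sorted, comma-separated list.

Bob, Dave, Eve, Judy, Omar, Pam, Yara, Zane

Base: emp_id=2 (Pam) at lev 0.
Iteration 1: rows with boss_id in {2} -> Yara (id 5, lev 1), Dave (id 9, lev 1), Eve (id 14, lev 1).
Iteration 2: rows with boss_id in {5,9,14} -> Judy (id 10, lev 2), Omar (id 11, lev 2).
Iteration 3: rows with boss_id in {10,11} -> Zane (id 12, lev 3), Bob (id 15, lev 3).
Iteration 4: no rows with boss_id in {12,15}; recursion stops.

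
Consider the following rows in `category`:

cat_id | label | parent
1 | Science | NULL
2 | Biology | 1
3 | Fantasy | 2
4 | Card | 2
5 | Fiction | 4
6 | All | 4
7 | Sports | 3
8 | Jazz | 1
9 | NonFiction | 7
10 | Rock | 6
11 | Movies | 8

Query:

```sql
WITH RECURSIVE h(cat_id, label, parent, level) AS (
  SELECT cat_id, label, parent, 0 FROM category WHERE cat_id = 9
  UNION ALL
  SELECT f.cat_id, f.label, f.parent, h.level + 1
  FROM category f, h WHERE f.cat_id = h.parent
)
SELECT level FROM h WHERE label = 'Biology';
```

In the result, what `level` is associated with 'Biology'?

Base: cat_id=9 (NonFiction), parent=7, level 0.
Iteration 1: join on cat_id=7 -> Sports (id 7, parent=3, level 1).
Iteration 2: join on cat_id=3 -> Fantasy (id 3, parent=2, level 2).
Iteration 3: join on cat_id=2 -> Biology (id 2, parent=1, level 3).
Iteration 4: join on cat_id=1 -> Science (id 1, parent=NULL, level 4).
Iteration 5: parent is NULL; no match; recursion stops.

3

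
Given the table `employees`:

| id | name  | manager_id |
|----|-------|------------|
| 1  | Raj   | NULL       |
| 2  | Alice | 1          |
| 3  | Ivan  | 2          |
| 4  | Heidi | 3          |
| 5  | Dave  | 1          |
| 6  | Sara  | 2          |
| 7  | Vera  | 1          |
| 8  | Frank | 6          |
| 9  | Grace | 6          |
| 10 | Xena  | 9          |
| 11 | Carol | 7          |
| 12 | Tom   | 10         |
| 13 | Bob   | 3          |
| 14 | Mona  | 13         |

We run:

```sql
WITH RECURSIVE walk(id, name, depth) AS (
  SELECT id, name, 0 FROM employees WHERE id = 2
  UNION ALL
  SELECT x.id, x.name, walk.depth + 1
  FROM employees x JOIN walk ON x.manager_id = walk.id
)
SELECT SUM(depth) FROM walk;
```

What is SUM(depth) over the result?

Base: id=2 (Alice) at depth 0.
Iteration 1: rows with manager_id in {2} -> Ivan (id 3, depth 1), Sara (id 6, depth 1).
Iteration 2: rows with manager_id in {3,6} -> Heidi (id 4, depth 2), Frank (id 8, depth 2), Grace (id 9, depth 2), Bob (id 13, depth 2).
Iteration 3: rows with manager_id in {4,8,9,13} -> Xena (id 10, depth 3), Mona (id 14, depth 3).
Iteration 4: rows with manager_id in {10,14} -> Tom (id 12, depth 4).
Iteration 5: no rows with manager_id in {12}; recursion stops.
SUM(depth) = 0 + 1 + 1 + 2 + 2 + 2 + 2 + 3 + 3 + 4 = 20.

20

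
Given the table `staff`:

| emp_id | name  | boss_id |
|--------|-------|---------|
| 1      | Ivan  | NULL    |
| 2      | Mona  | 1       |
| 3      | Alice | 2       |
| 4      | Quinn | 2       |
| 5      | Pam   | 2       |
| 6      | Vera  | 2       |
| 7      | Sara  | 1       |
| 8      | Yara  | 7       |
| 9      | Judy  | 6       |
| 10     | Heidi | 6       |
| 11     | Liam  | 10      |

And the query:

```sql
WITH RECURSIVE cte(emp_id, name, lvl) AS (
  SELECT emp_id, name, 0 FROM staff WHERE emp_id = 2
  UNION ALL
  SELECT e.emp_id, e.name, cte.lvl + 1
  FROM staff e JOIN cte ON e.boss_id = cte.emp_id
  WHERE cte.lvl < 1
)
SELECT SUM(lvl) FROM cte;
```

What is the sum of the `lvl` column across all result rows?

Base: emp_id=2 (Mona) at lvl 0.
Iteration 1: rows with boss_id in {2} -> Alice (id 3, lvl 1), Quinn (id 4, lvl 1), Pam (id 5, lvl 1), Vera (id 6, lvl 1).
Iteration 2: lvl < 1 fails for all current rows; recursion stops.
SUM(lvl) = 0 + 1 + 1 + 1 + 1 = 4.

4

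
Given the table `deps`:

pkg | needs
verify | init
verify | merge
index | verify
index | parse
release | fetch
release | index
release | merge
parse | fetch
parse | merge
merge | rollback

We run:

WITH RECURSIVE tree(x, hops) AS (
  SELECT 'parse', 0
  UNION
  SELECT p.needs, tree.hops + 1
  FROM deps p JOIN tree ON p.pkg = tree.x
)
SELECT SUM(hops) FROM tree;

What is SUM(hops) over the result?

4

Base: (parse, hops=0).
Iteration 1: edges from {parse} -> (fetch, hops=1), (merge, hops=1).
Iteration 2: edges from {fetch,merge} -> (rollback, hops=2).
Iteration 3: no outgoing edges from {rollback}; recursion stops.
SUM(hops) = 0 + 1 + 1 + 2 = 4.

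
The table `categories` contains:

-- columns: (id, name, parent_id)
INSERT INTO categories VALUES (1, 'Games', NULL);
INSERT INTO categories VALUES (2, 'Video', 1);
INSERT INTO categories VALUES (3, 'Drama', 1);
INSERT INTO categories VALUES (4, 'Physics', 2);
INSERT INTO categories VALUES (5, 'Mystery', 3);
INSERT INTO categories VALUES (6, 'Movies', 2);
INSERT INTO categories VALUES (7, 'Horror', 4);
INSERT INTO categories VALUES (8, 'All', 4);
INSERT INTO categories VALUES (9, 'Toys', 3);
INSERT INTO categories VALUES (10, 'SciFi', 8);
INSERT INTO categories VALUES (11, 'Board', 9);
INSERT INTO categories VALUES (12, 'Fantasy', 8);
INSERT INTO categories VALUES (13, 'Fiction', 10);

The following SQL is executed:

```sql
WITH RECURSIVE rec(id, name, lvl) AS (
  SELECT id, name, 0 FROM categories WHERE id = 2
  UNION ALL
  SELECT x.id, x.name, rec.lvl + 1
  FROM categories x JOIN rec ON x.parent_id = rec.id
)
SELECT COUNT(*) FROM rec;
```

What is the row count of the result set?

Base: id=2 (Video) at lvl 0.
Iteration 1: rows with parent_id in {2} -> Physics (id 4, lvl 1), Movies (id 6, lvl 1).
Iteration 2: rows with parent_id in {4,6} -> Horror (id 7, lvl 2), All (id 8, lvl 2).
Iteration 3: rows with parent_id in {7,8} -> SciFi (id 10, lvl 3), Fantasy (id 12, lvl 3).
Iteration 4: rows with parent_id in {10,12} -> Fiction (id 13, lvl 4).
Iteration 5: no rows with parent_id in {13}; recursion stops.
Total rows emitted: 8.

8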